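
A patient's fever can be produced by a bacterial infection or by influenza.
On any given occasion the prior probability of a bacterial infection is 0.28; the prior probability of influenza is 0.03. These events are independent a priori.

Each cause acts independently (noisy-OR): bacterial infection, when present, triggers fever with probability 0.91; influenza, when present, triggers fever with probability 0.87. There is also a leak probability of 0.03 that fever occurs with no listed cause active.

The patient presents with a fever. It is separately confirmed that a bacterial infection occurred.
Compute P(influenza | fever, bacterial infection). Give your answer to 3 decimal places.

Under noisy-OR, P(fever | causes) = 1 − (1−0.03)·∏(1−qᵢ) over the active causes.
Numerator (weight on configurations with influenza): 0.988651*0.03 = 0.029660
Denominator P(fever | bacterial infection): 0.9127*0.97 + 0.988651*0.03 = 0.914979
Posterior = 0.029660 / 0.914979 ≈ 0.032

P(influenza | fever, bacterial infection) ≈ 0.032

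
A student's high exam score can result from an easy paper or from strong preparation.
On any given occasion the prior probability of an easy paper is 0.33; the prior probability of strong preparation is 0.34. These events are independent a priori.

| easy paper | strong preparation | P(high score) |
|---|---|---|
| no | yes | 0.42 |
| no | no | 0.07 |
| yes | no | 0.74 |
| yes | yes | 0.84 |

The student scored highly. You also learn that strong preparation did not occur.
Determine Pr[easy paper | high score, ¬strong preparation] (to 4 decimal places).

For the numerator, keep only easy paper=true terms: 0.74·0.33 = 0.244200
Denominator P(high score | ¬strong preparation): 0.07·0.67 + 0.74·0.33 = 0.291100
P(easy paper | high score, ¬strong preparation) = 0.244200/0.291100 ≈ 0.8389

Pr[easy paper | high score, ¬strong preparation] ≈ 0.8389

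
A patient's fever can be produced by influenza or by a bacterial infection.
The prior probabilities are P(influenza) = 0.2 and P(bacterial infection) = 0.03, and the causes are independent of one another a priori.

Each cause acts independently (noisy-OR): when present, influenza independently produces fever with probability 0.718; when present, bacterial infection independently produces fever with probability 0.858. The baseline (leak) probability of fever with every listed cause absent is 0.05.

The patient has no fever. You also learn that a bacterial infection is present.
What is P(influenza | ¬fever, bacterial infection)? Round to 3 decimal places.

Under noisy-OR, P(fever | causes) = 1 − (1−0.05)·∏(1−qᵢ) over the active causes.
P(¬fever | bacterial infection) = 0.1349×0.8 + 0.038042×0.2 = 0.107920 + 0.007608 = 0.115528
Restricting to configurations with influenza present: 0.038042×0.2 = 0.007608.
P(influenza | ¬fever, bacterial infection) = 0.007608 / 0.115528 ≈ 0.066

P(influenza | ¬fever, bacterial infection) ≈ 0.066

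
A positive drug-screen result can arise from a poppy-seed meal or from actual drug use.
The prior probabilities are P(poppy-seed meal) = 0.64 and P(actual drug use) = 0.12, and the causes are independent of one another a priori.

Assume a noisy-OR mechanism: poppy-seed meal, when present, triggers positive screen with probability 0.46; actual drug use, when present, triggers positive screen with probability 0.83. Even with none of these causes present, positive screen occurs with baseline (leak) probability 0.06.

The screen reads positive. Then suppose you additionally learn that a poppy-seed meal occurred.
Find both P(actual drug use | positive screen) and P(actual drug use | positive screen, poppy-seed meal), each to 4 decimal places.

P(actual drug use | positive screen) ≈ 0.2643; P(actual drug use | positive screen, poppy-seed meal) ≈ 0.2019

Under noisy-OR, P(positive screen | causes) = 1 − (1−0.06)·∏(1−qᵢ) over the active causes.
Weight on actual drug use=true, given the evidence: 0.036297 + 0.070173 = 0.106470
The normalizing constant is 0.06*0.36*0.88 + 0.8402*0.36*0.12 + 0.4924*0.64*0.88 + 0.913708*0.64*0.12 = 0.402798
P(actual drug use | positive screen) = 0.106470/0.402798 ≈ 0.2643

Now condition on the additional information:
Numerator (weight on configurations with actual drug use): 0.913708×0.12 = 0.109645
Denominator P(positive screen | poppy-seed meal): 0.4924×0.88 + 0.913708×0.12 = 0.542957
Posterior = 0.109645 / 0.542957 ≈ 0.2019
Conditioning on poppy-seed meal lowers the posterior on actual drug use: the classic explaining-away effect in a common-effect structure.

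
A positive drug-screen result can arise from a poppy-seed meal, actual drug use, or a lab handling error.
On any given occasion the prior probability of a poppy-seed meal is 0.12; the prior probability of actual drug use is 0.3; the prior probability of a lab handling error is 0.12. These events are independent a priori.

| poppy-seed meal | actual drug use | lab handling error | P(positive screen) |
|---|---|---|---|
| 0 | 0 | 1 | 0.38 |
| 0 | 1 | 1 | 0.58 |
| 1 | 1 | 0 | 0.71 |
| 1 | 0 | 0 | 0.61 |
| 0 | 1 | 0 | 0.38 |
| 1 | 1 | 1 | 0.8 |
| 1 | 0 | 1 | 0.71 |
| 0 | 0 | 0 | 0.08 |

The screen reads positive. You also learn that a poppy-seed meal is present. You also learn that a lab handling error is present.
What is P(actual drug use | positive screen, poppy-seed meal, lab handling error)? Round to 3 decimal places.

P(actual drug use | positive screen, poppy-seed meal, lab handling error) ≈ 0.326

For the numerator, keep only actual drug use=true terms: 0.8·0.3 = 0.240000
The normalizing constant is 0.71·0.7 + 0.8·0.3 = 0.737000
Posterior = 0.240000 / 0.737000 ≈ 0.326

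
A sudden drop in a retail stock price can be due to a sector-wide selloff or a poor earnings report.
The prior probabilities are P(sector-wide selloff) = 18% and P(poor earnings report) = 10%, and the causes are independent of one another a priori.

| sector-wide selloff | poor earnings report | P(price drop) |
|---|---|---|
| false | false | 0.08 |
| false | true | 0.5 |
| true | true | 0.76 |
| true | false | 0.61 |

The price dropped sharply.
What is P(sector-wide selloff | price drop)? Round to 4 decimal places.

P(sector-wide selloff | price drop) ≈ 0.5293

P(price drop) = 0.08*0.82*0.9 + 0.5*0.82*0.1 + 0.61*0.18*0.9 + 0.76*0.18*0.1 = 0.059040 + 0.041000 + 0.098820 + 0.013680 = 0.212540
Restricting to configurations with sector-wide selloff present: 0.098820 + 0.013680 = 0.112500.
So P(sector-wide selloff | price drop) = 0.112500/0.212540 ≈ 0.5293.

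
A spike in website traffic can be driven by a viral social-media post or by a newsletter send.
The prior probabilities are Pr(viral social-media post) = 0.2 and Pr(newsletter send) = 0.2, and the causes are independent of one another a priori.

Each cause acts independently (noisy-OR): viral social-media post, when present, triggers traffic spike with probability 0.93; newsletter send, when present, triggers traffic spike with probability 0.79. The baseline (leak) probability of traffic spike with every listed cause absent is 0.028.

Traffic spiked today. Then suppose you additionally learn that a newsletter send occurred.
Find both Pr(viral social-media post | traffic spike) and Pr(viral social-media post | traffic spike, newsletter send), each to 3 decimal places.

Under noisy-OR, P(traffic spike | causes) = 1 − (1−0.028)·∏(1−qᵢ) over the active causes.
Weight on viral social-media post=true, given the evidence: 0.149114 + 0.039428 = 0.188542
The normalizing constant is 0.028·0.8·0.8 + 0.79588·0.8·0.2 + 0.93196·0.2·0.8 + 0.985712·0.2·0.2 = 0.333803
Posterior = 0.188542 / 0.333803 ≈ 0.565

With the extra evidence:
P(traffic spike | newsletter send) = 0.79588×0.8 + 0.985712×0.2 = 0.636704 + 0.197142 = 0.833846
The viral social-media post-present share is 0.985712×0.2 = 0.197142.
So P(viral social-media post | traffic spike, newsletter send) = 0.197142/0.833846 ≈ 0.236.
— newsletter send explains away the evidence for viral social-media post.

Pr(viral social-media post | traffic spike) ≈ 0.565; Pr(viral social-media post | traffic spike, newsletter send) ≈ 0.236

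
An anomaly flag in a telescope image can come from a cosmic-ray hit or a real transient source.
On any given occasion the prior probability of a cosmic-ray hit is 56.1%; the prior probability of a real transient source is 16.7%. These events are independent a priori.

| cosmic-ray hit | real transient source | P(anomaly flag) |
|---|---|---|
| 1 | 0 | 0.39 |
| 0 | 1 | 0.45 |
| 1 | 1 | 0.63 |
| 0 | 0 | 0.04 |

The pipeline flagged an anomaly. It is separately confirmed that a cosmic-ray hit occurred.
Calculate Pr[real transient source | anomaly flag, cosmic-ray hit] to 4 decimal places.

Pr[real transient source | anomaly flag, cosmic-ray hit] ≈ 0.2446

Enumerate both values of real transient source and weight by the priors:
  P(anomaly flag | cosmic-ray hit) = 0.39*0.833 + 0.63*0.167
        = 0.324870 + 0.105210 = 0.430080
Keeping only the real transient source-present terms gives 0.105210, so
  P(real transient source | anomaly flag, cosmic-ray hit) = 0.105210 / 0.430080 ≈ 0.2446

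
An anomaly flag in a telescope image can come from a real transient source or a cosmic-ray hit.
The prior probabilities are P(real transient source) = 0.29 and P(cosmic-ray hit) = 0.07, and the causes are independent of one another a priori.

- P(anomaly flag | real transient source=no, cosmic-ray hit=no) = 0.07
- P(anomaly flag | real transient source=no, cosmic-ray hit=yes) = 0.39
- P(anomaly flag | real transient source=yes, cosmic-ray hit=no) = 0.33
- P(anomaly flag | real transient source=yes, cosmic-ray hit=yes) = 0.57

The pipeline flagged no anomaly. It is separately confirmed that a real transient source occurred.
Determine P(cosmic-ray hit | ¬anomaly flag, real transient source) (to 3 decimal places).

For the numerator, keep only cosmic-ray hit=true terms: 0.43·0.07 = 0.030100
Denominator P(¬anomaly flag | real transient source): 0.67·0.93 + 0.43·0.07 = 0.653200
P(cosmic-ray hit | ¬anomaly flag, real transient source) = 0.030100/0.653200 ≈ 0.046

P(cosmic-ray hit | ¬anomaly flag, real transient source) ≈ 0.046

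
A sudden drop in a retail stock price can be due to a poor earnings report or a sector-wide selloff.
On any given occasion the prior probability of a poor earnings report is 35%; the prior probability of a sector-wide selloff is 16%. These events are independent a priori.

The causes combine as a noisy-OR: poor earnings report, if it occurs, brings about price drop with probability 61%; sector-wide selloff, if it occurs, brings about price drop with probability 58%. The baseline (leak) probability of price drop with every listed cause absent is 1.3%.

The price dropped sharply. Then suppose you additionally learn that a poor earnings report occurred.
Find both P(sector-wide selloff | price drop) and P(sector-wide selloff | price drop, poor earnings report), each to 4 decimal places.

Under noisy-OR, P(price drop | causes) = 1 − (1−0.013)·∏(1−qᵢ) over the active causes.
P(price drop) = 0.013×0.65×0.84 + 0.58546×0.65×0.16 + 0.61507×0.35×0.84 + 0.838329×0.35×0.16 = 0.007098 + 0.060888 + 0.180831 + 0.046946 = 0.295763
Restricting to configurations with sector-wide selloff present: 0.060888 + 0.046946 = 0.107834.
P(sector-wide selloff | price drop) = 0.107834 / 0.295763 ≈ 0.3646

With the extra evidence:
Numerator (weight on configurations with sector-wide selloff): 0.838329·0.16 = 0.134133
The normalizing constant is 0.61507·0.84 + 0.838329·0.16 = 0.650792
Posterior = 0.134133 / 0.650792 ≈ 0.2061
Conditioning on poor earnings report lowers the posterior on sector-wide selloff: the classic explaining-away effect in a common-effect structure.

P(sector-wide selloff | price drop) ≈ 0.3646; P(sector-wide selloff | price drop, poor earnings report) ≈ 0.2061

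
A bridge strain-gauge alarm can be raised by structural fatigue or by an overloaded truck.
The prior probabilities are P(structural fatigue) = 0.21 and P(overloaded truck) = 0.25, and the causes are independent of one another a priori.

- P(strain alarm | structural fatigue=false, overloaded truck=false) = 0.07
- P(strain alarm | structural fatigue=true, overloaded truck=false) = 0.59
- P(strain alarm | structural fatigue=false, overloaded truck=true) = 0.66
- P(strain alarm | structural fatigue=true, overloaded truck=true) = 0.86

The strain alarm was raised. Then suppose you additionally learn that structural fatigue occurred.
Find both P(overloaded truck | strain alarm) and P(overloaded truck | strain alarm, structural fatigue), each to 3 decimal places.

Sum P(strain alarm|·) weighted by the priors over the 4 (structural fatigue, overloaded truck) configurations:
  P(strain alarm) = 0.07×0.79×0.75 + 0.66×0.79×0.25 + 0.59×0.21×0.75 + 0.86×0.21×0.25
        = 0.041475 + 0.130350 + 0.092925 + 0.045150 = 0.309900
Configurations with overloaded truck contribute 0.175500, so
  P(overloaded truck | strain alarm) = 0.175500 / 0.309900 ≈ 0.566

Now also conditioning on structural fatigue=true:
P(strain alarm | structural fatigue) = 0.59·0.75 + 0.86·0.25 = 0.442500 + 0.215000 = 0.657500
The overloaded truck-present share is 0.86·0.25 = 0.215000.
So P(overloaded truck | strain alarm, structural fatigue) = 0.215000/0.657500 ≈ 0.327.

P(overloaded truck | strain alarm) ≈ 0.566; P(overloaded truck | strain alarm, structural fatigue) ≈ 0.327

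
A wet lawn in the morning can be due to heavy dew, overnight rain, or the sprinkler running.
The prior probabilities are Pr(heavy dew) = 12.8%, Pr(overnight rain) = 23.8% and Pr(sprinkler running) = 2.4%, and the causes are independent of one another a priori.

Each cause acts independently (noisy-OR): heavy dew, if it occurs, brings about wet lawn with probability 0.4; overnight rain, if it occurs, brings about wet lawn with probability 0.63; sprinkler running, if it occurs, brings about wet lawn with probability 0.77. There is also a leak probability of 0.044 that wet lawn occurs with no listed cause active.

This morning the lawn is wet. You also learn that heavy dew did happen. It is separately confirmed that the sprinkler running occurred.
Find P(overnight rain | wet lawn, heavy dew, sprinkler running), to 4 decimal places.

Under noisy-OR, P(wet lawn | causes) = 1 − (1−0.044)·∏(1−qᵢ) over the active causes.
By total probability over both values of overnight rain:
  P(wet lawn | heavy dew, sprinkler running) = 0.868072*0.762 + 0.951187*0.238
        = 0.661471 + 0.226383 = 0.887854
Keeping only the overnight rain-present terms gives 0.226383, so
  P(overnight rain | wet lawn, heavy dew, sprinkler running) = 0.226383 / 0.887854 ≈ 0.2550

P(overnight rain | wet lawn, heavy dew, sprinkler running) ≈ 0.2550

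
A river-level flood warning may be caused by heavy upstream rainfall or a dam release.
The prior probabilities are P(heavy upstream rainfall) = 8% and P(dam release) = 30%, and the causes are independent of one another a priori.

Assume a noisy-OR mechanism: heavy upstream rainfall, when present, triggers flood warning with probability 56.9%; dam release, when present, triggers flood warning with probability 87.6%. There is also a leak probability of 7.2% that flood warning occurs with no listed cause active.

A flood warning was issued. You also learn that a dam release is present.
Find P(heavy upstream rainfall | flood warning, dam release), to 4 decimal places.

Under noisy-OR, P(flood warning | causes) = 1 − (1−0.072)·∏(1−qᵢ) over the active causes.
By total probability over both values of heavy upstream rainfall:
  P(flood warning | dam release) = 0.884928×0.92 + 0.950404×0.08
        = 0.814134 + 0.076032 = 0.890166
Configurations with heavy upstream rainfall contribute 0.076032, so
  P(heavy upstream rainfall | flood warning, dam release) = 0.076032 / 0.890166 ≈ 0.0854

P(heavy upstream rainfall | flood warning, dam release) ≈ 0.0854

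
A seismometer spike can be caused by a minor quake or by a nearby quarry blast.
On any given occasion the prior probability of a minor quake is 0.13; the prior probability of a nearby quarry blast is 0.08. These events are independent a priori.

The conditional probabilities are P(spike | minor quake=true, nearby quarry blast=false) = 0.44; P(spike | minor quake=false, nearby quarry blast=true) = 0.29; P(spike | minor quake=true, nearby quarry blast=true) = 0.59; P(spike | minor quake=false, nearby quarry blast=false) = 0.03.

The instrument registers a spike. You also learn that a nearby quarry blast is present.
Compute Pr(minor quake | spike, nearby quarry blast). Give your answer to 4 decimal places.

For the numerator, keep only minor quake=true terms: 0.59*0.13 = 0.076700
Normalizer over all consistent configurations: 0.29*0.87 + 0.59*0.13 = 0.329000
P(minor quake | spike, nearby quarry blast) = 0.076700/0.329000 ≈ 0.2331

Pr(minor quake | spike, nearby quarry blast) ≈ 0.2331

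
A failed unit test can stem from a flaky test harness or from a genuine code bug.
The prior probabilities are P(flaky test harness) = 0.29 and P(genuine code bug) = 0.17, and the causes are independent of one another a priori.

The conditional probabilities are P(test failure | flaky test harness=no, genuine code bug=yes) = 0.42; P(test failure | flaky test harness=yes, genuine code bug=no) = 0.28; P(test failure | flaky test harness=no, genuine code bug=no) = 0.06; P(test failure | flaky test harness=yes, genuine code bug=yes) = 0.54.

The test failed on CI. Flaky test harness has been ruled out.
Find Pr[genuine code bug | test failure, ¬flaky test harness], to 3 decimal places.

Weight on genuine code bug=true, given the evidence: 0.42×0.17 = 0.071400
Normalizer over all consistent configurations: 0.06×0.83 + 0.42×0.17 = 0.121200
Posterior = 0.071400 / 0.121200 ≈ 0.589

Pr[genuine code bug | test failure, ¬flaky test harness] ≈ 0.589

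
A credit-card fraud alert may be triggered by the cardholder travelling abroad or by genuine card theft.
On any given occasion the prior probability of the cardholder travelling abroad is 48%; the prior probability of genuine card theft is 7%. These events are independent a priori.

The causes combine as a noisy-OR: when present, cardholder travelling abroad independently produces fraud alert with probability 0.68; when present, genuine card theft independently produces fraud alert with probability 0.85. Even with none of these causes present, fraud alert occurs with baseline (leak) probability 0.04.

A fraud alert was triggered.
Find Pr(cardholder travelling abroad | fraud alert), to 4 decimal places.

Under noisy-OR, P(fraud alert | causes) = 1 − (1−0.04)·∏(1−qᵢ) over the active causes.
P(fraud alert) = 0.04×0.52×0.93 + 0.856×0.52×0.07 + 0.6928×0.48×0.93 + 0.95392×0.48×0.07 = 0.019344 + 0.031158 + 0.309266 + 0.032052 = 0.391820
Restricting to configurations with cardholder travelling abroad present: 0.309266 + 0.032052 = 0.341318.
So P(cardholder travelling abroad | fraud alert) = 0.341318/0.391820 ≈ 0.8711.

Pr(cardholder travelling abroad | fraud alert) ≈ 0.8711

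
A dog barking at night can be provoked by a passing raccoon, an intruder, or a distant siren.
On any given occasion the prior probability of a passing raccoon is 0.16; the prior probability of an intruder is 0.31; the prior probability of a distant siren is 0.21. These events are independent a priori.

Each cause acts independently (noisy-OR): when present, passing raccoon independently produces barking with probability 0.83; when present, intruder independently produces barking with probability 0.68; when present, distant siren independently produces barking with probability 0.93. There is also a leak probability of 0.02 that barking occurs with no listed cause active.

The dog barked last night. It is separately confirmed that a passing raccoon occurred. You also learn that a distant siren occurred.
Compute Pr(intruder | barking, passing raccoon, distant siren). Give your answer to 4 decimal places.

Pr(intruder | barking, passing raccoon, distant siren) ≈ 0.3117

Under noisy-OR, P(barking | causes) = 1 − (1−0.02)·∏(1−qᵢ) over the active causes.
P(barking | passing raccoon, distant siren) = 0.988338×0.69 + 0.996268×0.31 = 0.681953 + 0.308843 = 0.990796
Restricting to configurations with intruder present: 0.996268×0.31 = 0.308843.
So P(intruder | barking, passing raccoon, distant siren) = 0.308843/0.990796 ≈ 0.3117.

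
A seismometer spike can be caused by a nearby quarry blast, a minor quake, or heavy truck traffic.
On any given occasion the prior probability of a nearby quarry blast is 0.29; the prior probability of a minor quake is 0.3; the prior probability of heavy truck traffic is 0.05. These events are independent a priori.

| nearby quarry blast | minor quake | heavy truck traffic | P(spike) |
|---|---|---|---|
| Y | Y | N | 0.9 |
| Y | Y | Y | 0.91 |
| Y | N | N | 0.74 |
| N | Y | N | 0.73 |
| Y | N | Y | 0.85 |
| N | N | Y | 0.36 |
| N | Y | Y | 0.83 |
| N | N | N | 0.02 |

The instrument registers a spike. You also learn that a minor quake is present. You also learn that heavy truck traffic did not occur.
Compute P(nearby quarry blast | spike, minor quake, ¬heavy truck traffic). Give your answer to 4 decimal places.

Weight on nearby quarry blast=true, given the evidence: 0.9*0.29 = 0.261000
The normalizing constant is 0.73*0.71 + 0.9*0.29 = 0.779300
Posterior = 0.261000 / 0.779300 ≈ 0.3349

P(nearby quarry blast | spike, minor quake, ¬heavy truck traffic) ≈ 0.3349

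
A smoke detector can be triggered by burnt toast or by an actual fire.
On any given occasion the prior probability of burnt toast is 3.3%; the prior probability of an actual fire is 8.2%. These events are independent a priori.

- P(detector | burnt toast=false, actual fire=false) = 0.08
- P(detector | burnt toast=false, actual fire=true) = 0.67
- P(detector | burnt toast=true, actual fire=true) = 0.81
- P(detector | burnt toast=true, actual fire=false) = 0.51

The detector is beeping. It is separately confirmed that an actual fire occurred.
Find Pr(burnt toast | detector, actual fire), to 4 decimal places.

Weight on burnt toast=true, given the evidence: 0.81×0.033 = 0.026730
Denominator P(detector | actual fire): 0.67×0.967 + 0.81×0.033 = 0.674620
Posterior = 0.026730 / 0.674620 ≈ 0.0396

Pr(burnt toast | detector, actual fire) ≈ 0.0396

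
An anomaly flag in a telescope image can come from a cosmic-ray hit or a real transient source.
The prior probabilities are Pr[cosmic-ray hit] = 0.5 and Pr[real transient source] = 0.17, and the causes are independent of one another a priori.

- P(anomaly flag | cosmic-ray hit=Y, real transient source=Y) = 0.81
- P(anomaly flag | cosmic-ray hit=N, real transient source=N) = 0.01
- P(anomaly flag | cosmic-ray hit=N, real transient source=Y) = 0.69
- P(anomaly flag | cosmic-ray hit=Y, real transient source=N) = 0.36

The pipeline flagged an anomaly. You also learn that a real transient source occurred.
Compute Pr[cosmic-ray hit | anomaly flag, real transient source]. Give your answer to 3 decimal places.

By total probability over both values of cosmic-ray hit:
  P(anomaly flag | real transient source) = 0.69*0.5 + 0.81*0.5
        = 0.345000 + 0.405000 = 0.750000
The terms with cosmic-ray hit present sum to 0.405000, so
  P(cosmic-ray hit | anomaly flag, real transient source) = 0.405000 / 0.750000 ≈ 0.540

Pr[cosmic-ray hit | anomaly flag, real transient source] ≈ 0.540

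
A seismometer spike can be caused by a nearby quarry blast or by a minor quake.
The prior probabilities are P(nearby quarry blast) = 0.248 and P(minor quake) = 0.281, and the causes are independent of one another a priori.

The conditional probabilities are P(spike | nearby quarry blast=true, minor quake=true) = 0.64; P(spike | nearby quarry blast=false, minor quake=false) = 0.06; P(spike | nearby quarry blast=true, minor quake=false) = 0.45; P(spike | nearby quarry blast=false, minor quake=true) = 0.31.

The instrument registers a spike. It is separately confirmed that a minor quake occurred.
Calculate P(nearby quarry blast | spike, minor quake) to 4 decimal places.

Numerator (weight on configurations with nearby quarry blast): 0.64·0.248 = 0.158720
The normalizing constant is 0.31·0.752 + 0.64·0.248 = 0.391840
P(nearby quarry blast | spike, minor quake) = 0.158720/0.391840 ≈ 0.4051

P(nearby quarry blast | spike, minor quake) ≈ 0.4051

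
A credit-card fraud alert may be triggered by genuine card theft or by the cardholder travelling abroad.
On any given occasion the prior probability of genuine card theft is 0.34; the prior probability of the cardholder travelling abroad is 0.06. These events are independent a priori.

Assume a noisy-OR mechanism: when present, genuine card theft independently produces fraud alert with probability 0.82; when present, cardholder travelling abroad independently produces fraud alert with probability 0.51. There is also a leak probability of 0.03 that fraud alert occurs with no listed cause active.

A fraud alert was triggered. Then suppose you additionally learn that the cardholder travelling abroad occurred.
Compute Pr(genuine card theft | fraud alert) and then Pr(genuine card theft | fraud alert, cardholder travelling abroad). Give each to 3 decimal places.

Pr(genuine card theft | fraud alert) ≈ 0.878; Pr(genuine card theft | fraud alert, cardholder travelling abroad) ≈ 0.473

Under noisy-OR, P(fraud alert | causes) = 1 − (1−0.03)·∏(1−qᵢ) over the active causes.
Numerator (weight on configurations with genuine card theft): 0.263798 + 0.018655 = 0.282453
Denominator P(fraud alert): 0.03×0.66×0.94 + 0.5247×0.66×0.06 + 0.8254×0.34×0.94 + 0.914446×0.34×0.06 = 0.321843
P(genuine card theft | fraud alert) = 0.282453/0.321843 ≈ 0.878

Now condition on the additional information:
Enumerate both values of genuine card theft and weight by the priors:
  P(fraud alert | cardholder travelling abroad) = 0.5247*0.66 + 0.914446*0.34
        = 0.346302 + 0.310912 = 0.657214
Keeping only the genuine card theft-present terms gives 0.310912, so
  P(genuine card theft | fraud alert, cardholder travelling abroad) = 0.310912 / 0.657214 ≈ 0.473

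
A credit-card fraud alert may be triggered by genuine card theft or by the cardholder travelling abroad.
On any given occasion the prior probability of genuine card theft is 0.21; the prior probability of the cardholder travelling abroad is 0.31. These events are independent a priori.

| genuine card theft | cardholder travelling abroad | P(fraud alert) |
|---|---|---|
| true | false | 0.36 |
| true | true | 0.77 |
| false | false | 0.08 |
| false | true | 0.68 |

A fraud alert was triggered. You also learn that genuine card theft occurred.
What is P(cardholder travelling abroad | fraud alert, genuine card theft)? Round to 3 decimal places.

P(fraud alert | genuine card theft) = 0.36·0.69 + 0.77·0.31 = 0.248400 + 0.238700 = 0.487100
Of this, 0.238700 comes from 0.77·0.31 (the cardholder travelling abroad=true cases).
Hence the posterior is 0.238700/0.487100 ≈ 0.490.

P(cardholder travelling abroad | fraud alert, genuine card theft) ≈ 0.490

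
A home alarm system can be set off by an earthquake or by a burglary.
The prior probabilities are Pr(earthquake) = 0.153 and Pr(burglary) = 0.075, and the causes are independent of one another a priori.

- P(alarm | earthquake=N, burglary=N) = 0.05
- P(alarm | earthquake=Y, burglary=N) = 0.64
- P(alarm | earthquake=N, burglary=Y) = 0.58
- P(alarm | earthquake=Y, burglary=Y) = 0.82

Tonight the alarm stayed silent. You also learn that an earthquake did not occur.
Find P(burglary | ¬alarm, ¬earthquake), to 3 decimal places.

P(burglary | ¬alarm, ¬earthquake) ≈ 0.035

P(¬alarm | ¬earthquake) = 0.95×0.925 + 0.42×0.075 = 0.878750 + 0.031500 = 0.910250
The burglary-present share is 0.42×0.075 = 0.031500.
So P(burglary | ¬alarm, ¬earthquake) = 0.031500/0.910250 ≈ 0.035.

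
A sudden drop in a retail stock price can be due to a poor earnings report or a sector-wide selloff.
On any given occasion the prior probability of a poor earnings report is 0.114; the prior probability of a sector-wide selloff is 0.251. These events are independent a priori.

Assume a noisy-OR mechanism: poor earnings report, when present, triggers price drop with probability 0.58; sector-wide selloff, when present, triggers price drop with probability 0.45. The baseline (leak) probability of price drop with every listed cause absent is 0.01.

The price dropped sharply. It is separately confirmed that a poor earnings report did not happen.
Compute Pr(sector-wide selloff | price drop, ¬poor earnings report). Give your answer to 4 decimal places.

Pr(sector-wide selloff | price drop, ¬poor earnings report) ≈ 0.9385

Under noisy-OR, P(price drop | causes) = 1 − (1−0.01)·∏(1−qᵢ) over the active causes.
Enumerate both values of sector-wide selloff and weight by the priors:
  P(price drop | ¬poor earnings report) = 0.01×0.749 + 0.4555×0.251
        = 0.007490 + 0.114331 = 0.121821
The terms with sector-wide selloff present sum to 0.114331, so
  P(sector-wide selloff | price drop, ¬poor earnings report) = 0.114331 / 0.121821 ≈ 0.9385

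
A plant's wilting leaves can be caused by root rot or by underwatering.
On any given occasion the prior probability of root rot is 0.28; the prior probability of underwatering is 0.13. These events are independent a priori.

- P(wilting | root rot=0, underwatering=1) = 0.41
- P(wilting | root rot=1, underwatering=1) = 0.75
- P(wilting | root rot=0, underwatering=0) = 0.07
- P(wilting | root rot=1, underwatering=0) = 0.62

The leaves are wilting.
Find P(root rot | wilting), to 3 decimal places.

P(root rot | wilting) ≈ 0.684

Numerator (weight on configurations with root rot): 0.151032 + 0.027300 = 0.178332
Denominator P(wilting): 0.07×0.72×0.87 + 0.41×0.72×0.13 + 0.62×0.28×0.87 + 0.75×0.28×0.13 = 0.260556
P(root rot | wilting) = 0.178332/0.260556 ≈ 0.684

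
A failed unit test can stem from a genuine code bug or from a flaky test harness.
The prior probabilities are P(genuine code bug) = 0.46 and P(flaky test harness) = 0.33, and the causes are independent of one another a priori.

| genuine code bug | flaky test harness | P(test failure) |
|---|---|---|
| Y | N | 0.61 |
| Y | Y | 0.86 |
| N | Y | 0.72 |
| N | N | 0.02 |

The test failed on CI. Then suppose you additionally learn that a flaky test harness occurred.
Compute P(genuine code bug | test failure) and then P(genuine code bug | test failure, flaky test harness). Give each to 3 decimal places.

P(genuine code bug | test failure) ≈ 0.702; P(genuine code bug | test failure, flaky test harness) ≈ 0.504

Sum P(test failure|·) weighted by the priors over the 4 (genuine code bug, flaky test harness) configurations:
  P(test failure) = 0.02·0.54·0.67 + 0.72·0.54·0.33 + 0.61·0.46·0.67 + 0.86·0.46·0.33
        = 0.007236 + 0.128304 + 0.188002 + 0.130548 = 0.454090
Keeping only the genuine code bug-present terms gives 0.318550, so
  P(genuine code bug | test failure) = 0.318550 / 0.454090 ≈ 0.702

With the extra evidence:
Enumerate both values of genuine code bug and weight by the priors:
  P(test failure | flaky test harness) = 0.72·0.54 + 0.86·0.46
        = 0.388800 + 0.395600 = 0.784400
Configurations with genuine code bug contribute 0.395600, so
  P(genuine code bug | test failure, flaky test harness) = 0.395600 / 0.784400 ≈ 0.504
The drop from 0.702 to 0.504 is the explaining-away (discounting) effect.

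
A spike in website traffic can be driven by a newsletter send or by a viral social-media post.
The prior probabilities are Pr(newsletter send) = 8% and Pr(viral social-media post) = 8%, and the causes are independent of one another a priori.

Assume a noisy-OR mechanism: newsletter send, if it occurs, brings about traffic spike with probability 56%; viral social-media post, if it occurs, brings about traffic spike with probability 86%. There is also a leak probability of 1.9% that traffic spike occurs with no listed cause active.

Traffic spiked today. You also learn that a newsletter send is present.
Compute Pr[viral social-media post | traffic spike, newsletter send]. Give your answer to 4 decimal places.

Under noisy-OR, P(traffic spike | causes) = 1 − (1−0.019)·∏(1−qᵢ) over the active causes.
Sum P(traffic spike|·) weighted by the priors over both values of viral social-media post:
  P(traffic spike | newsletter send) = 0.56836×0.92 + 0.93957×0.08
        = 0.522891 + 0.075166 = 0.598057
Keeping only the viral social-media post-present terms gives 0.075166, so
  P(viral social-media post | traffic spike, newsletter send) = 0.075166 / 0.598057 ≈ 0.1257

Pr[viral social-media post | traffic spike, newsletter send] ≈ 0.1257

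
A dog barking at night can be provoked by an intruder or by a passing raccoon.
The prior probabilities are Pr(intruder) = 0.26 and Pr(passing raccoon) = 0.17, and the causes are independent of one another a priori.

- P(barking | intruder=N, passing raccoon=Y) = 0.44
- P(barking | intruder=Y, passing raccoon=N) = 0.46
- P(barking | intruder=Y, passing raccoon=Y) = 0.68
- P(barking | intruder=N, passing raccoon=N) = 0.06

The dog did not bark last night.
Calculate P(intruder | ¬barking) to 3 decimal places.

P(intruder | ¬barking) ≈ 0.168

Numerator (weight on configurations with intruder): 0.116532 + 0.014144 = 0.130676
Normalizer over all consistent configurations: 0.94·0.74·0.83 + 0.56·0.74·0.17 + 0.54·0.26·0.83 + 0.32·0.26·0.17 = 0.778472
Posterior = 0.130676 / 0.778472 ≈ 0.168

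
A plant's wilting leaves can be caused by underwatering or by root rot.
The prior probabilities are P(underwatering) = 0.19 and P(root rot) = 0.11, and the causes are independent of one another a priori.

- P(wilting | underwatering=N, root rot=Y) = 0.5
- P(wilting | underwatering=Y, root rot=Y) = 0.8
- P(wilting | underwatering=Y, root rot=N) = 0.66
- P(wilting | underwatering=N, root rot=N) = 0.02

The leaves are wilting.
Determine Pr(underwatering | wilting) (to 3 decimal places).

Pr(underwatering | wilting) ≈ 0.685

Sum P(wilting|·) weighted by the priors over the 4 (underwatering, root rot) configurations:
  P(wilting) = 0.02·0.81·0.89 + 0.5·0.81·0.11 + 0.66·0.19·0.89 + 0.8·0.19·0.11
        = 0.014418 + 0.044550 + 0.111606 + 0.016720 = 0.187294
Configurations with underwatering contribute 0.128326, so
  P(underwatering | wilting) = 0.128326 / 0.187294 ≈ 0.685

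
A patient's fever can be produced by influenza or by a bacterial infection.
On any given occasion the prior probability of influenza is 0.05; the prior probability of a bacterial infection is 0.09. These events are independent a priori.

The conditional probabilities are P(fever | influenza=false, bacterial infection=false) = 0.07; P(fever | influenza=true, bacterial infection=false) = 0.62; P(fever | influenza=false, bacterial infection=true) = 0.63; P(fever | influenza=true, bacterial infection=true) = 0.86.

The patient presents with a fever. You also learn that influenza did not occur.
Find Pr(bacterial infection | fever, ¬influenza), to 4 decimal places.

Pr(bacterial infection | fever, ¬influenza) ≈ 0.4709

Enumerate both values of bacterial infection and weight by the priors:
  P(fever | ¬influenza) = 0.07*0.91 + 0.63*0.09
        = 0.063700 + 0.056700 = 0.120400
Keeping only the bacterial infection-present terms gives 0.056700, so
  P(bacterial infection | fever, ¬influenza) = 0.056700 / 0.120400 ≈ 0.4709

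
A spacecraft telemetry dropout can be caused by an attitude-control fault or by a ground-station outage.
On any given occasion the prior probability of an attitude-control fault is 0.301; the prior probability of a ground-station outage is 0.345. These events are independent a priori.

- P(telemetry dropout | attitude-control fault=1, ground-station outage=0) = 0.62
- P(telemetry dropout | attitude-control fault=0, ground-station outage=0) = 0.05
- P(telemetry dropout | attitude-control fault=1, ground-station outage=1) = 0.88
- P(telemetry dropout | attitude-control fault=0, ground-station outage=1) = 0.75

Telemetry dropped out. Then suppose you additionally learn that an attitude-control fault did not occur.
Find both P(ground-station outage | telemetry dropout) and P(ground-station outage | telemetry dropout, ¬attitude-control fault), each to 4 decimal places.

P(ground-station outage | telemetry dropout) ≈ 0.6523; P(ground-station outage | telemetry dropout, ¬attitude-control fault) ≈ 0.8877

By total probability over the 4 (attitude-control fault, ground-station outage) configurations:
  P(telemetry dropout) = 0.05·0.699·0.655 + 0.75·0.699·0.345 + 0.62·0.301·0.655 + 0.88·0.301·0.345
        = 0.022892 + 0.180866 + 0.122236 + 0.091384 = 0.417378
Configurations with ground-station outage contribute 0.272250, so
  P(ground-station outage | telemetry dropout) = 0.272250 / 0.417378 ≈ 0.6523

Now also conditioning on attitude-control fault≠true:
P(telemetry dropout | ¬attitude-control fault) = 0.05*0.655 + 0.75*0.345 = 0.032750 + 0.258750 = 0.291500
Restricting to configurations with ground-station outage present: 0.75*0.345 = 0.258750.
So P(ground-station outage | telemetry dropout, ¬attitude-control fault) = 0.258750/0.291500 ≈ 0.8877.
Ruling out attitude-control fault raises the posterior on ground-station outage — the flip side of explaining away.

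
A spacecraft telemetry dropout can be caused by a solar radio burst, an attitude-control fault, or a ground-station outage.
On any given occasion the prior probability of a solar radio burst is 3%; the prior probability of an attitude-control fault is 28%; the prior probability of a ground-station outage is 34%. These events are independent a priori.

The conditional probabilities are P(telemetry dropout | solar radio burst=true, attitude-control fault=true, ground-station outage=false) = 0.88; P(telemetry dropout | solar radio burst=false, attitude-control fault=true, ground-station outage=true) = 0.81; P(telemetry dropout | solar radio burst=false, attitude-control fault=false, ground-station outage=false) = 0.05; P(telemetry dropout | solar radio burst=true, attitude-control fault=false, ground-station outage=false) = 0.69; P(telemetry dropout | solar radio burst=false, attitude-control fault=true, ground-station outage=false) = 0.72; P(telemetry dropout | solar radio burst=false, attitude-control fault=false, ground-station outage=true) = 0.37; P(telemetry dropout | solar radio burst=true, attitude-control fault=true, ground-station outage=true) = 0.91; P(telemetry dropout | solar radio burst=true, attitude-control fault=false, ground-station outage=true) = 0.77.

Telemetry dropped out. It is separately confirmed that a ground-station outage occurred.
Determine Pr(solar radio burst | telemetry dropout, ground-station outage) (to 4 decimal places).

Pr(solar radio burst | telemetry dropout, ground-station outage) ≈ 0.0483

P(telemetry dropout | ground-station outage) = 0.37*0.97*0.72 + 0.81*0.97*0.28 + 0.77*0.03*0.72 + 0.91*0.03*0.28 = 0.258408 + 0.219996 + 0.016632 + 0.007644 = 0.502680
Restricting to configurations with solar radio burst present: 0.016632 + 0.007644 = 0.024276.
So P(solar radio burst | telemetry dropout, ground-station outage) = 0.024276/0.502680 ≈ 0.0483.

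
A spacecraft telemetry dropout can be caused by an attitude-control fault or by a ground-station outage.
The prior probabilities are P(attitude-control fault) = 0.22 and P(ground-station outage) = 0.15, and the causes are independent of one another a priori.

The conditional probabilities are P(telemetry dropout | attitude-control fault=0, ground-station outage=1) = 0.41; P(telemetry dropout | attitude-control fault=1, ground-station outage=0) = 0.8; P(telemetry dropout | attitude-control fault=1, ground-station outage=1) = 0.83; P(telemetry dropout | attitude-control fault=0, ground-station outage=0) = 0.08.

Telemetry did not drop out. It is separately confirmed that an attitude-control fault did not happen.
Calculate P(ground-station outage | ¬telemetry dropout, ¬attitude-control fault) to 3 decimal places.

P(¬telemetry dropout | ¬attitude-control fault) = 0.92*0.85 + 0.59*0.15 = 0.782000 + 0.088500 = 0.870500
The ground-station outage-present share is 0.59*0.15 = 0.088500.
So P(ground-station outage | ¬telemetry dropout, ¬attitude-control fault) = 0.088500/0.870500 ≈ 0.102.

P(ground-station outage | ¬telemetry dropout, ¬attitude-control fault) ≈ 0.102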